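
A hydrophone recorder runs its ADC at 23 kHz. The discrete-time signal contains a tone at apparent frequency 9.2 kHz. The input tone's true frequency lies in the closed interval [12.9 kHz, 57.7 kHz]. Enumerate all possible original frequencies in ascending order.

13.8 kHz, 32.2 kHz, 36.8 kHz, 55.2 kHz

Frequencies that alias to 9.2 kHz are k·fs ± 9.2 kHz for integer k ≥ 0.
k=0: 9.2 kHz.
k=1: 13.8 kHz, 32.2 kHz.
k=2: 36.8 kHz, 55.2 kHz.
k=3: 59.8 kHz, 78.2 kHz.
Within [12.9 kHz, 57.7 kHz]: 13.8 kHz, 32.2 kHz, 36.8 kHz, 55.2 kHz.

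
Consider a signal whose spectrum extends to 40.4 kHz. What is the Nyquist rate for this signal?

Nyquist rate = 2 × 40.4 kHz = 80.8 kHz.

80.8 kHz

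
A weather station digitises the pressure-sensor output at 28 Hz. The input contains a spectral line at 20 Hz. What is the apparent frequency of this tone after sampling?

8 Hz

20 Hz > fs/2 = 14 Hz, folds to fs − 20 Hz = 8 Hz.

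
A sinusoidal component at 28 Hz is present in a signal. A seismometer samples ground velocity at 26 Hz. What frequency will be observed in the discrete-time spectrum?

2 Hz

28 Hz mod fs = 2 Hz.
2 Hz ≤ fs/2 = 13 Hz, appears at 2 Hz.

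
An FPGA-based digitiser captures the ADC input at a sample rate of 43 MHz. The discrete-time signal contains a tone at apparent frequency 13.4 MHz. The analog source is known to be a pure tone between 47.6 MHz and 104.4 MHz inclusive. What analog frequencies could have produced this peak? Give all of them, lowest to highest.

Frequencies that alias to 13.4 MHz are k·fs ± 13.4 MHz for integer k ≥ 0.
k=0: 13.4 MHz.
k=1: 29.6 MHz, 56.4 MHz.
k=2: 72.6 MHz, 99.4 MHz.
k=3: 115.6 MHz, 142.4 MHz.
Within [47.6 MHz, 104.4 MHz]: 56.4 MHz, 72.6 MHz, 99.4 MHz.

56.4 MHz, 72.6 MHz, 99.4 MHz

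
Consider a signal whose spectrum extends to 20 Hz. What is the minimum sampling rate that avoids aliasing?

Nyquist rate = 2 × 20 Hz = 40 Hz.

40 Hz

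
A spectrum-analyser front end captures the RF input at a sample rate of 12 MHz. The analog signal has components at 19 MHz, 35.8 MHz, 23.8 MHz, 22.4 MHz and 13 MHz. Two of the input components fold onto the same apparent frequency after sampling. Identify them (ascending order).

fs/2 = 6 MHz.
19 MHz mod fs = 7 MHz.
7 MHz > fs/2 = 6 MHz, folds to fs − 7 MHz = 5 MHz.
35.8 MHz mod fs = 11.8 MHz.
11.8 MHz > fs/2 = 6 MHz, folds to fs − 11.8 MHz = 0.2 MHz.
23.8 MHz mod fs = 11.8 MHz.
11.8 MHz > fs/2 = 6 MHz, folds to fs − 11.8 MHz = 0.2 MHz.
22.4 MHz mod fs = 10.4 MHz.
10.4 MHz > fs/2 = 6 MHz, folds to fs − 10.4 MHz = 1.6 MHz.
13 MHz mod fs = 1 MHz.
1 MHz ≤ fs/2 = 6 MHz, appears at 1 MHz.
23.8 MHz and 35.8 MHz both map to 0.2 MHz.

23.8 MHz, 35.8 MHz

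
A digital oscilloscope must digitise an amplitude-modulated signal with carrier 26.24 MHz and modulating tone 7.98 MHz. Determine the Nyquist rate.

68.44 MHz

AM sidebands sit at fc ± fm = 18.26 MHz and 34.22 MHz.
Highest-frequency component: 34.22 MHz.
Nyquist rate = 2 × 34.22 MHz = 68.44 MHz.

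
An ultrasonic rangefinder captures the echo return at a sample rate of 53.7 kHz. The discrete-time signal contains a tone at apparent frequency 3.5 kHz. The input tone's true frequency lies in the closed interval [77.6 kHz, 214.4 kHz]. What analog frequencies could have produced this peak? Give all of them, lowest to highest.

103.9 kHz, 110.9 kHz, 157.6 kHz, 164.6 kHz, 211.3 kHz

Frequencies that alias to 3.5 kHz are k·fs ± 3.5 kHz for integer k ≥ 0.
k=0: 3.5 kHz.
k=1: 50.2 kHz, 57.2 kHz.
k=2: 103.9 kHz, 110.9 kHz.
k=3: 157.6 kHz, 164.6 kHz.
k=4: 211.3 kHz, 218.3 kHz.
k=5: 265 kHz, 272 kHz.
Within [77.6 kHz, 214.4 kHz]: 103.9 kHz, 110.9 kHz, 157.6 kHz, 164.6 kHz, 211.3 kHz.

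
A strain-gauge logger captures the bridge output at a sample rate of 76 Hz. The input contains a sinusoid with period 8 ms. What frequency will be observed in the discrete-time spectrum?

T = 8 ms → f = 1/T = 125 Hz.
125 Hz mod fs = 49 Hz.
49 Hz > fs/2 = 38 Hz, folds to fs − 49 Hz = 27 Hz.

27 Hz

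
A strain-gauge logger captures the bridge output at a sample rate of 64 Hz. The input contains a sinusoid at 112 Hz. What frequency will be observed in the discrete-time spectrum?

112 Hz mod fs = 48 Hz.
48 Hz > fs/2 = 32 Hz, folds to fs − 48 Hz = 16 Hz.

16 Hz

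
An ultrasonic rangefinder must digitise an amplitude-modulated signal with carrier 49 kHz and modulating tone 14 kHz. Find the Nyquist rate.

AM sidebands sit at fc ± fm = 35 kHz and 63 kHz.
Highest-frequency component: 63 kHz.
Nyquist rate = 2 × 63 kHz = 126 kHz.

126 kHz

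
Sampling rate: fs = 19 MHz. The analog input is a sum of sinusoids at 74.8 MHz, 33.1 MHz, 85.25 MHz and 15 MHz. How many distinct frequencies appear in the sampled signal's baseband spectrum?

4

fs/2 = 9.5 MHz.
74.8 MHz mod fs = 17.8 MHz.
17.8 MHz > fs/2 = 9.5 MHz, folds to fs − 17.8 MHz = 1.2 MHz.
33.1 MHz mod fs = 14.1 MHz.
14.1 MHz > fs/2 = 9.5 MHz, folds to fs − 14.1 MHz = 4.9 MHz.
85.25 MHz mod fs = 9.25 MHz.
9.25 MHz ≤ fs/2 = 9.5 MHz, appears at 9.25 MHz.
15 MHz > fs/2 = 9.5 MHz, folds to fs − 15 MHz = 4 MHz.
Distinct values: {1.2 MHz, 4 MHz, 4.9 MHz, 9.25 MHz} → 4.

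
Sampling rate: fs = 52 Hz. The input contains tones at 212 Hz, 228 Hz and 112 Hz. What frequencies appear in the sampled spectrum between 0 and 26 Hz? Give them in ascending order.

fs/2 = 26 Hz.
212 Hz mod fs = 4 Hz.
4 Hz ≤ fs/2 = 26 Hz, appears at 4 Hz.
228 Hz mod fs = 20 Hz.
20 Hz ≤ fs/2 = 26 Hz, appears at 20 Hz.
112 Hz mod fs = 8 Hz.
8 Hz ≤ fs/2 = 26 Hz, appears at 8 Hz.
Distinct values: {4 Hz, 8 Hz, 20 Hz}.

4 Hz, 8 Hz, 20 Hz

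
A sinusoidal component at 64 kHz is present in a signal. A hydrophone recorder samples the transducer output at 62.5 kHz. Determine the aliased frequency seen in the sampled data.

64 kHz mod fs = 1.5 kHz.
1.5 kHz ≤ fs/2 = 31.25 kHz, appears at 1.5 kHz.

1.5 kHz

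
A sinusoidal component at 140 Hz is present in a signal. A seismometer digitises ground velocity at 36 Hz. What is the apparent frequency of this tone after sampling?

140 Hz mod fs = 32 Hz.
32 Hz > fs/2 = 18 Hz, folds to fs − 32 Hz = 4 Hz.

4 Hz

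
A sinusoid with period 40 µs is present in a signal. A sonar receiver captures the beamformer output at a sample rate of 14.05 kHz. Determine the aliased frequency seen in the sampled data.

T = 40 µs → f = 1/T = 25 kHz.
25 kHz mod fs = 10.95 kHz.
10.95 kHz > fs/2 = 7.025 kHz, folds to fs − 10.95 kHz = 3.1 kHz.

3.1 kHz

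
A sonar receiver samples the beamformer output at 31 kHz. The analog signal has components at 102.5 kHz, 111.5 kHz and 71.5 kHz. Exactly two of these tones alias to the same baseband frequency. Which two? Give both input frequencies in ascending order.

fs/2 = 15.5 kHz.
102.5 kHz mod fs = 9.5 kHz.
9.5 kHz ≤ fs/2 = 15.5 kHz, appears at 9.5 kHz.
111.5 kHz mod fs = 18.5 kHz.
18.5 kHz > fs/2 = 15.5 kHz, folds to fs − 18.5 kHz = 12.5 kHz.
71.5 kHz mod fs = 9.5 kHz.
9.5 kHz ≤ fs/2 = 15.5 kHz, appears at 9.5 kHz.
71.5 kHz and 102.5 kHz both map to 9.5 kHz.

71.5 kHz, 102.5 kHz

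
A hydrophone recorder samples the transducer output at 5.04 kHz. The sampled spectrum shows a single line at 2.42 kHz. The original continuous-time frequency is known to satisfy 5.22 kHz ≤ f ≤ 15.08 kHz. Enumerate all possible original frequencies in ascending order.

7.46 kHz, 7.66 kHz, 12.5 kHz, 12.7 kHz

Frequencies that alias to 2.42 kHz are k·fs ± 2.42 kHz for integer k ≥ 0.
k=0: 2.42 kHz.
k=1: 2.62 kHz, 7.46 kHz.
k=2: 7.66 kHz, 12.5 kHz.
k=3: 12.7 kHz, 17.54 kHz.
k=4: 17.74 kHz, 22.58 kHz.
Within [5.22 kHz, 15.08 kHz]: 7.46 kHz, 7.66 kHz, 12.5 kHz, 12.7 kHz.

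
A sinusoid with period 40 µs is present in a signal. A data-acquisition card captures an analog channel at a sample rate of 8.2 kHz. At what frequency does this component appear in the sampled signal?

0.4 kHz

T = 40 µs → f = 1/T = 25 kHz.
25 kHz mod fs = 0.4 kHz.
0.4 kHz ≤ fs/2 = 4.1 kHz, appears at 0.4 kHz.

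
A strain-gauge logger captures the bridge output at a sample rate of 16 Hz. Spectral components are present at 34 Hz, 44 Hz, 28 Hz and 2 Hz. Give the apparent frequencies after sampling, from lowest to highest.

2 Hz, 4 Hz

fs/2 = 8 Hz.
34 Hz mod fs = 2 Hz.
2 Hz ≤ fs/2 = 8 Hz, appears at 2 Hz.
44 Hz mod fs = 12 Hz.
12 Hz > fs/2 = 8 Hz, folds to fs − 12 Hz = 4 Hz.
28 Hz mod fs = 12 Hz.
12 Hz > fs/2 = 8 Hz, folds to fs − 12 Hz = 4 Hz.
2 Hz ≤ fs/2 = 8 Hz, passes unchanged.
Distinct values: {2 Hz, 4 Hz}.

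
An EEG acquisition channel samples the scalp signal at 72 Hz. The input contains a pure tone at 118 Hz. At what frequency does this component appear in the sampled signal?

118 Hz mod fs = 46 Hz.
46 Hz > fs/2 = 36 Hz, folds to fs − 46 Hz = 26 Hz.

26 Hz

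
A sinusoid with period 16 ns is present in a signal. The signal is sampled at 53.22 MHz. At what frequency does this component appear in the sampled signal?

T = 16 ns → f = 1/T = 62.5 MHz.
62.5 MHz mod fs = 9.28 MHz.
9.28 MHz ≤ fs/2 = 26.61 MHz, appears at 9.28 MHz.

9.28 MHz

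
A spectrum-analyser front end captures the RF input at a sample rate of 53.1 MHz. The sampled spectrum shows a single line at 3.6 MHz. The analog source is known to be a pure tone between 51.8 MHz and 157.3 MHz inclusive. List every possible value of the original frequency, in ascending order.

56.7 MHz, 102.6 MHz, 109.8 MHz, 155.7 MHz

Frequencies that alias to 3.6 MHz are k·fs ± 3.6 MHz for integer k ≥ 0.
k=0: 3.6 MHz.
k=1: 49.5 MHz, 56.7 MHz.
k=2: 102.6 MHz, 109.8 MHz.
k=3: 155.7 MHz, 162.9 MHz.
k=4: 208.8 MHz, 216 MHz.
Within [51.8 MHz, 157.3 MHz]: 56.7 MHz, 102.6 MHz, 109.8 MHz, 155.7 MHz.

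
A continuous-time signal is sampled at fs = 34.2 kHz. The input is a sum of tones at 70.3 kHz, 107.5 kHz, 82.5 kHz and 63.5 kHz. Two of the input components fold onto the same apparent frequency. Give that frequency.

fs/2 = 17.1 kHz.
70.3 kHz mod fs = 1.9 kHz.
1.9 kHz ≤ fs/2 = 17.1 kHz, appears at 1.9 kHz.
107.5 kHz mod fs = 4.9 kHz.
4.9 kHz ≤ fs/2 = 17.1 kHz, appears at 4.9 kHz.
82.5 kHz mod fs = 14.1 kHz.
14.1 kHz ≤ fs/2 = 17.1 kHz, appears at 14.1 kHz.
63.5 kHz mod fs = 29.3 kHz.
29.3 kHz > fs/2 = 17.1 kHz, folds to fs − 29.3 kHz = 4.9 kHz.
63.5 kHz and 107.5 kHz both map to 4.9 kHz.

4.9 kHz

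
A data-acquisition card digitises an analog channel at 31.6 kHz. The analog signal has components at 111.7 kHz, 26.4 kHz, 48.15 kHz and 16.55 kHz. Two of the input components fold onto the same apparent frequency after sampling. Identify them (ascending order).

16.55 kHz, 48.15 kHz

fs/2 = 15.8 kHz.
111.7 kHz mod fs = 16.9 kHz.
16.9 kHz > fs/2 = 15.8 kHz, folds to fs − 16.9 kHz = 14.7 kHz.
26.4 kHz > fs/2 = 15.8 kHz, folds to fs − 26.4 kHz = 5.2 kHz.
48.15 kHz mod fs = 16.55 kHz.
16.55 kHz > fs/2 = 15.8 kHz, folds to fs − 16.55 kHz = 15.05 kHz.
16.55 kHz > fs/2 = 15.8 kHz, folds to fs − 16.55 kHz = 15.05 kHz.
16.55 kHz and 48.15 kHz both map to 15.05 kHz.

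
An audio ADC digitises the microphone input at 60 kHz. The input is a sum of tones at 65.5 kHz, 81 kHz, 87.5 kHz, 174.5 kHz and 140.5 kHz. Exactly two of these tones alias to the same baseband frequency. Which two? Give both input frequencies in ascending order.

fs/2 = 30 kHz.
65.5 kHz mod fs = 5.5 kHz.
5.5 kHz ≤ fs/2 = 30 kHz, appears at 5.5 kHz.
81 kHz mod fs = 21 kHz.
21 kHz ≤ fs/2 = 30 kHz, appears at 21 kHz.
87.5 kHz mod fs = 27.5 kHz.
27.5 kHz ≤ fs/2 = 30 kHz, appears at 27.5 kHz.
174.5 kHz mod fs = 54.5 kHz.
54.5 kHz > fs/2 = 30 kHz, folds to fs − 54.5 kHz = 5.5 kHz.
140.5 kHz mod fs = 20.5 kHz.
20.5 kHz ≤ fs/2 = 30 kHz, appears at 20.5 kHz.
65.5 kHz and 174.5 kHz both map to 5.5 kHz.

65.5 kHz, 174.5 kHz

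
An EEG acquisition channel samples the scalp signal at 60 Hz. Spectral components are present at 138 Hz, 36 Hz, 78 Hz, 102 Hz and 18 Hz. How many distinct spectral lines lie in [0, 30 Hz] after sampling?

2

fs/2 = 30 Hz.
138 Hz mod fs = 18 Hz.
18 Hz ≤ fs/2 = 30 Hz, appears at 18 Hz.
36 Hz > fs/2 = 30 Hz, folds to fs − 36 Hz = 24 Hz.
78 Hz mod fs = 18 Hz.
18 Hz ≤ fs/2 = 30 Hz, appears at 18 Hz.
102 Hz mod fs = 42 Hz.
42 Hz > fs/2 = 30 Hz, folds to fs − 42 Hz = 18 Hz.
18 Hz ≤ fs/2 = 30 Hz, passes unchanged.
Distinct values: {18 Hz, 24 Hz} → 2.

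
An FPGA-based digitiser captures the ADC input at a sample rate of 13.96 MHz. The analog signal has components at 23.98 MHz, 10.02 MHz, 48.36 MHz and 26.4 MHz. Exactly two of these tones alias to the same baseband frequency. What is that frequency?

3.94 MHz

fs/2 = 6.98 MHz.
23.98 MHz mod fs = 10.02 MHz.
10.02 MHz > fs/2 = 6.98 MHz, folds to fs − 10.02 MHz = 3.94 MHz.
10.02 MHz > fs/2 = 6.98 MHz, folds to fs − 10.02 MHz = 3.94 MHz.
48.36 MHz mod fs = 6.48 MHz.
6.48 MHz ≤ fs/2 = 6.98 MHz, appears at 6.48 MHz.
26.4 MHz mod fs = 12.44 MHz.
12.44 MHz > fs/2 = 6.98 MHz, folds to fs − 12.44 MHz = 1.52 MHz.
10.02 MHz and 23.98 MHz both map to 3.94 MHz.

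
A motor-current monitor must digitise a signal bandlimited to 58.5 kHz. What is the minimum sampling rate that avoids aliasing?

Nyquist rate = 2 × 58.5 kHz = 117 kHz.

117 kHz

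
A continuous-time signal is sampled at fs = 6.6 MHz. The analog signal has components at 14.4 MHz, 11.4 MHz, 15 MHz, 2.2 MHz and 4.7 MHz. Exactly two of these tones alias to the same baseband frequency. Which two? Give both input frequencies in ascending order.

fs/2 = 3.3 MHz.
14.4 MHz mod fs = 1.2 MHz.
1.2 MHz ≤ fs/2 = 3.3 MHz, appears at 1.2 MHz.
11.4 MHz mod fs = 4.8 MHz.
4.8 MHz > fs/2 = 3.3 MHz, folds to fs − 4.8 MHz = 1.8 MHz.
15 MHz mod fs = 1.8 MHz.
1.8 MHz ≤ fs/2 = 3.3 MHz, appears at 1.8 MHz.
2.2 MHz ≤ fs/2 = 3.3 MHz, passes unchanged.
4.7 MHz > fs/2 = 3.3 MHz, folds to fs − 4.7 MHz = 1.9 MHz.
11.4 MHz and 15 MHz both map to 1.8 MHz.

11.4 MHz, 15 MHz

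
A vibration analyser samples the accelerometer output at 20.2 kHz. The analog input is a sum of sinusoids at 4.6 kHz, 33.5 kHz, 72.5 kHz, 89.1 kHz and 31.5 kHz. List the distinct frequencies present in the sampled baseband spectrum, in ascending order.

4.6 kHz, 6.9 kHz, 8.3 kHz, 8.9 kHz

fs/2 = 10.1 kHz.
4.6 kHz ≤ fs/2 = 10.1 kHz, passes unchanged.
33.5 kHz mod fs = 13.3 kHz.
13.3 kHz > fs/2 = 10.1 kHz, folds to fs − 13.3 kHz = 6.9 kHz.
72.5 kHz mod fs = 11.9 kHz.
11.9 kHz > fs/2 = 10.1 kHz, folds to fs − 11.9 kHz = 8.3 kHz.
89.1 kHz mod fs = 8.3 kHz.
8.3 kHz ≤ fs/2 = 10.1 kHz, appears at 8.3 kHz.
31.5 kHz mod fs = 11.3 kHz.
11.3 kHz > fs/2 = 10.1 kHz, folds to fs − 11.3 kHz = 8.9 kHz.
Distinct values: {4.6 kHz, 6.9 kHz, 8.3 kHz, 8.9 kHz}.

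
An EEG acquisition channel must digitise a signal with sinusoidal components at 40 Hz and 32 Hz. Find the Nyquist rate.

Highest-frequency component: 40 Hz.
Nyquist rate = 2 × 40 Hz = 80 Hz.

80 Hz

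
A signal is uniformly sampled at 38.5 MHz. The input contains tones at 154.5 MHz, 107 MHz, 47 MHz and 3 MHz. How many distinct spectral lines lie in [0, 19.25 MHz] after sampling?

3

fs/2 = 19.25 MHz.
154.5 MHz mod fs = 0.5 MHz.
0.5 MHz ≤ fs/2 = 19.25 MHz, appears at 0.5 MHz.
107 MHz mod fs = 30 MHz.
30 MHz > fs/2 = 19.25 MHz, folds to fs − 30 MHz = 8.5 MHz.
47 MHz mod fs = 8.5 MHz.
8.5 MHz ≤ fs/2 = 19.25 MHz, appears at 8.5 MHz.
3 MHz ≤ fs/2 = 19.25 MHz, passes unchanged.
Distinct values: {0.5 MHz, 3 MHz, 8.5 MHz} → 3.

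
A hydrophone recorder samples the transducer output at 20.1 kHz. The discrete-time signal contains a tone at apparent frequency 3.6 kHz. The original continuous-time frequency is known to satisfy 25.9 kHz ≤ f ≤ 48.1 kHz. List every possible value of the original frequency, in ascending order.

Frequencies that alias to 3.6 kHz are k·fs ± 3.6 kHz for integer k ≥ 0.
k=0: 3.6 kHz.
k=1: 16.5 kHz, 23.7 kHz.
k=2: 36.6 kHz, 43.8 kHz.
k=3: 56.7 kHz, 63.9 kHz.
Within [25.9 kHz, 48.1 kHz]: 36.6 kHz, 43.8 kHz.

36.6 kHz, 43.8 kHz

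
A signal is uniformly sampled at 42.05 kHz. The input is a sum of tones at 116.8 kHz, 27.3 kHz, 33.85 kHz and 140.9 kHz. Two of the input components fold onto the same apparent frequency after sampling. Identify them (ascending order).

fs/2 = 21.025 kHz.
116.8 kHz mod fs = 32.7 kHz.
32.7 kHz > fs/2 = 21.025 kHz, folds to fs − 32.7 kHz = 9.35 kHz.
27.3 kHz > fs/2 = 21.025 kHz, folds to fs − 27.3 kHz = 14.75 kHz.
33.85 kHz > fs/2 = 21.025 kHz, folds to fs − 33.85 kHz = 8.2 kHz.
140.9 kHz mod fs = 14.75 kHz.
14.75 kHz ≤ fs/2 = 21.025 kHz, appears at 14.75 kHz.
27.3 kHz and 140.9 kHz both map to 14.75 kHz.

27.3 kHz, 140.9 kHz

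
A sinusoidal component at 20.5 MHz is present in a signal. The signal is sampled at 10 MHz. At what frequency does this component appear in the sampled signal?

20.5 MHz mod fs = 0.5 MHz.
0.5 MHz ≤ fs/2 = 5 MHz, appears at 0.5 MHz.

0.5 MHz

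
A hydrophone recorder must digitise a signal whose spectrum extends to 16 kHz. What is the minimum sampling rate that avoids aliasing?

32 kHz

Nyquist rate = 2 × 16 kHz = 32 kHz.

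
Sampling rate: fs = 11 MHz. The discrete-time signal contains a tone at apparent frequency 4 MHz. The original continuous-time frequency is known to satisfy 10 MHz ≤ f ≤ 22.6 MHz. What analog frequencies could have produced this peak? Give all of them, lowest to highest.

15 MHz, 18 MHz

Frequencies that alias to 4 MHz are k·fs ± 4 MHz for integer k ≥ 0.
k=0: 4 MHz.
k=1: 7 MHz, 15 MHz.
k=2: 18 MHz, 26 MHz.
k=3: 29 MHz, 37 MHz.
Within [10 MHz, 22.6 MHz]: 15 MHz, 18 MHz.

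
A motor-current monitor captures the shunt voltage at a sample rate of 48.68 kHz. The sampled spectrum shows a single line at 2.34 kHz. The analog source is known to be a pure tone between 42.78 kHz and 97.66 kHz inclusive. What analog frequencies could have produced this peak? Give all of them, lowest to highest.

46.34 kHz, 51.02 kHz, 95.02 kHz

Frequencies that alias to 2.34 kHz are k·fs ± 2.34 kHz for integer k ≥ 0.
k=0: 2.34 kHz.
k=1: 46.34 kHz, 51.02 kHz.
k=2: 95.02 kHz, 99.7 kHz.
k=3: 143.7 kHz, 148.38 kHz.
Within [42.78 kHz, 97.66 kHz]: 46.34 kHz, 51.02 kHz, 95.02 kHz.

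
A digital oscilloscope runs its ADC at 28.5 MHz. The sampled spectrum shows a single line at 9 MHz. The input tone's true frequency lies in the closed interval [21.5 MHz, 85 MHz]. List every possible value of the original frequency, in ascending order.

37.5 MHz, 48 MHz, 66 MHz, 76.5 MHz

Frequencies that alias to 9 MHz are k·fs ± 9 MHz for integer k ≥ 0.
k=0: 9 MHz.
k=1: 19.5 MHz, 37.5 MHz.
k=2: 48 MHz, 66 MHz.
k=3: 76.5 MHz, 94.5 MHz.
k=4: 105 MHz, 123 MHz.
Within [21.5 MHz, 85 MHz]: 37.5 MHz, 48 MHz, 66 MHz, 76.5 MHz.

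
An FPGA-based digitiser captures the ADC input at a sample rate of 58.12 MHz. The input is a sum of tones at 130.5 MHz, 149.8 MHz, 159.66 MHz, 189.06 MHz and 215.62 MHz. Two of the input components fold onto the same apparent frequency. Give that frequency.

fs/2 = 29.06 MHz.
130.5 MHz mod fs = 14.26 MHz.
14.26 MHz ≤ fs/2 = 29.06 MHz, appears at 14.26 MHz.
149.8 MHz mod fs = 33.56 MHz.
33.56 MHz > fs/2 = 29.06 MHz, folds to fs − 33.56 MHz = 24.56 MHz.
159.66 MHz mod fs = 43.42 MHz.
43.42 MHz > fs/2 = 29.06 MHz, folds to fs − 43.42 MHz = 14.7 MHz.
189.06 MHz mod fs = 14.7 MHz.
14.7 MHz ≤ fs/2 = 29.06 MHz, appears at 14.7 MHz.
215.62 MHz mod fs = 41.26 MHz.
41.26 MHz > fs/2 = 29.06 MHz, folds to fs − 41.26 MHz = 16.86 MHz.
159.66 MHz and 189.06 MHz both map to 14.7 MHz.

14.7 MHz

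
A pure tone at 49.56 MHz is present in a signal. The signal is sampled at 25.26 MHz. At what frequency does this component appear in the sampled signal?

49.56 MHz mod fs = 24.3 MHz.
24.3 MHz > fs/2 = 12.63 MHz, folds to fs − 24.3 MHz = 0.96 MHz.

0.96 MHz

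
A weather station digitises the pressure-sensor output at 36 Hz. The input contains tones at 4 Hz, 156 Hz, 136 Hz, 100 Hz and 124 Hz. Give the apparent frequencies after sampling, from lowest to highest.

4 Hz, 8 Hz, 12 Hz, 16 Hz

fs/2 = 18 Hz.
4 Hz ≤ fs/2 = 18 Hz, passes unchanged.
156 Hz mod fs = 12 Hz.
12 Hz ≤ fs/2 = 18 Hz, appears at 12 Hz.
136 Hz mod fs = 28 Hz.
28 Hz > fs/2 = 18 Hz, folds to fs − 28 Hz = 8 Hz.
100 Hz mod fs = 28 Hz.
28 Hz > fs/2 = 18 Hz, folds to fs − 28 Hz = 8 Hz.
124 Hz mod fs = 16 Hz.
16 Hz ≤ fs/2 = 18 Hz, appears at 16 Hz.
Distinct values: {4 Hz, 8 Hz, 12 Hz, 16 Hz}.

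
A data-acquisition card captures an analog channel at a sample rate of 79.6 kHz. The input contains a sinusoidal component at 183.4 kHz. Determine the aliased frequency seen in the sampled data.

183.4 kHz mod fs = 24.2 kHz.
24.2 kHz ≤ fs/2 = 39.8 kHz, appears at 24.2 kHz.

24.2 kHz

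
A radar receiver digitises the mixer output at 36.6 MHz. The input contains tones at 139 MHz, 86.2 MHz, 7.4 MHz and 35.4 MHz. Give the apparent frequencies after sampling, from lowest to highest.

1.2 MHz, 7.4 MHz, 13 MHz

fs/2 = 18.3 MHz.
139 MHz mod fs = 29.2 MHz.
29.2 MHz > fs/2 = 18.3 MHz, folds to fs − 29.2 MHz = 7.4 MHz.
86.2 MHz mod fs = 13 MHz.
13 MHz ≤ fs/2 = 18.3 MHz, appears at 13 MHz.
7.4 MHz ≤ fs/2 = 18.3 MHz, passes unchanged.
35.4 MHz > fs/2 = 18.3 MHz, folds to fs − 35.4 MHz = 1.2 MHz.
Distinct values: {1.2 MHz, 7.4 MHz, 13 MHz}.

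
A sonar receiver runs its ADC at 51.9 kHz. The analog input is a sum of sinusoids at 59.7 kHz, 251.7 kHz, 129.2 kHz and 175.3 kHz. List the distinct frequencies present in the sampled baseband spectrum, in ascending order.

fs/2 = 25.95 kHz.
59.7 kHz mod fs = 7.8 kHz.
7.8 kHz ≤ fs/2 = 25.95 kHz, appears at 7.8 kHz.
251.7 kHz mod fs = 44.1 kHz.
44.1 kHz > fs/2 = 25.95 kHz, folds to fs − 44.1 kHz = 7.8 kHz.
129.2 kHz mod fs = 25.4 kHz.
25.4 kHz ≤ fs/2 = 25.95 kHz, appears at 25.4 kHz.
175.3 kHz mod fs = 19.6 kHz.
19.6 kHz ≤ fs/2 = 25.95 kHz, appears at 19.6 kHz.
Distinct values: {7.8 kHz, 19.6 kHz, 25.4 kHz}.

7.8 kHz, 19.6 kHz, 25.4 kHz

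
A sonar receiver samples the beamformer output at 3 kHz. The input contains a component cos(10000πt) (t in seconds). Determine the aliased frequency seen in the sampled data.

1 kHz

ω = 10000π rad/s → f = ω/(2π) = 5000 Hz = 5 kHz.
5 kHz mod fs = 2 kHz.
2 kHz > fs/2 = 1.5 kHz, folds to fs − 2 kHz = 1 kHz.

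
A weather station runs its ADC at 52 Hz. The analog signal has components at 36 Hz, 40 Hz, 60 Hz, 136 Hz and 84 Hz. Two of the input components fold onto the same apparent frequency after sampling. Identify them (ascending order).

fs/2 = 26 Hz.
36 Hz > fs/2 = 26 Hz, folds to fs − 36 Hz = 16 Hz.
40 Hz > fs/2 = 26 Hz, folds to fs − 40 Hz = 12 Hz.
60 Hz mod fs = 8 Hz.
8 Hz ≤ fs/2 = 26 Hz, appears at 8 Hz.
136 Hz mod fs = 32 Hz.
32 Hz > fs/2 = 26 Hz, folds to fs − 32 Hz = 20 Hz.
84 Hz mod fs = 32 Hz.
32 Hz > fs/2 = 26 Hz, folds to fs − 32 Hz = 20 Hz.
84 Hz and 136 Hz both map to 20 Hz.

84 Hz, 136 Hz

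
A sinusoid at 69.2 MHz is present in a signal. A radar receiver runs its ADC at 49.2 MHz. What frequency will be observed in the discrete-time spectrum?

20 MHz

69.2 MHz mod fs = 20 MHz.
20 MHz ≤ fs/2 = 24.6 MHz, appears at 20 MHz.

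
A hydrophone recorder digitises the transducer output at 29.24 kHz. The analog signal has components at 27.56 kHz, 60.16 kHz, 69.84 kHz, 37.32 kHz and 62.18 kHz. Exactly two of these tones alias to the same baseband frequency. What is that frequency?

1.68 kHz

fs/2 = 14.62 kHz.
27.56 kHz > fs/2 = 14.62 kHz, folds to fs − 27.56 kHz = 1.68 kHz.
60.16 kHz mod fs = 1.68 kHz.
1.68 kHz ≤ fs/2 = 14.62 kHz, appears at 1.68 kHz.
69.84 kHz mod fs = 11.36 kHz.
11.36 kHz ≤ fs/2 = 14.62 kHz, appears at 11.36 kHz.
37.32 kHz mod fs = 8.08 kHz.
8.08 kHz ≤ fs/2 = 14.62 kHz, appears at 8.08 kHz.
62.18 kHz mod fs = 3.7 kHz.
3.7 kHz ≤ fs/2 = 14.62 kHz, appears at 3.7 kHz.
27.56 kHz and 60.16 kHz both map to 1.68 kHz.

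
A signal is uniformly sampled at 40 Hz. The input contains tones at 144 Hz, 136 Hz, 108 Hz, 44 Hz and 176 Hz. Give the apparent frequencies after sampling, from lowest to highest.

4 Hz, 12 Hz, 16 Hz

fs/2 = 20 Hz.
144 Hz mod fs = 24 Hz.
24 Hz > fs/2 = 20 Hz, folds to fs − 24 Hz = 16 Hz.
136 Hz mod fs = 16 Hz.
16 Hz ≤ fs/2 = 20 Hz, appears at 16 Hz.
108 Hz mod fs = 28 Hz.
28 Hz > fs/2 = 20 Hz, folds to fs − 28 Hz = 12 Hz.
44 Hz mod fs = 4 Hz.
4 Hz ≤ fs/2 = 20 Hz, appears at 4 Hz.
176 Hz mod fs = 16 Hz.
16 Hz ≤ fs/2 = 20 Hz, appears at 16 Hz.
Distinct values: {4 Hz, 12 Hz, 16 Hz}.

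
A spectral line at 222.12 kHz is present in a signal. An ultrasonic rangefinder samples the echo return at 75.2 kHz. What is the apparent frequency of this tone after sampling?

3.48 kHz

222.12 kHz mod fs = 71.72 kHz.
71.72 kHz > fs/2 = 37.6 kHz, folds to fs − 71.72 kHz = 3.48 kHz.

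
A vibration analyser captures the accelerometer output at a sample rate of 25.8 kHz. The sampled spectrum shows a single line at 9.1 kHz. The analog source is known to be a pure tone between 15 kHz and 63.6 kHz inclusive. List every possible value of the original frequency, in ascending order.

Frequencies that alias to 9.1 kHz are k·fs ± 9.1 kHz for integer k ≥ 0.
k=0: 9.1 kHz.
k=1: 16.7 kHz, 34.9 kHz.
k=2: 42.5 kHz, 60.7 kHz.
k=3: 68.3 kHz, 86.5 kHz.
Within [15 kHz, 63.6 kHz]: 16.7 kHz, 34.9 kHz, 42.5 kHz, 60.7 kHz.

16.7 kHz, 34.9 kHz, 42.5 kHz, 60.7 kHz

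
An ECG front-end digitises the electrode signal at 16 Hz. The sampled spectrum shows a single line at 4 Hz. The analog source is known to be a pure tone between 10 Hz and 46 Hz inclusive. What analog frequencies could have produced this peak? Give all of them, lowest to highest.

Frequencies that alias to 4 Hz are k·fs ± 4 Hz for integer k ≥ 0.
k=0: 4 Hz.
k=1: 12 Hz, 20 Hz.
k=2: 28 Hz, 36 Hz.
k=3: 44 Hz, 52 Hz.
k=4: 60 Hz, 68 Hz.
Within [10 Hz, 46 Hz]: 12 Hz, 20 Hz, 28 Hz, 36 Hz, 44 Hz.

12 Hz, 20 Hz, 28 Hz, 36 Hz, 44 Hz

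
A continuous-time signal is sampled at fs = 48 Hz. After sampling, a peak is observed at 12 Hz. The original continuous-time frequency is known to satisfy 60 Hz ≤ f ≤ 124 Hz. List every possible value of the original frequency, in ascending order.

Frequencies that alias to 12 Hz are k·fs ± 12 Hz for integer k ≥ 0.
k=0: 12 Hz.
k=1: 36 Hz, 60 Hz.
k=2: 84 Hz, 108 Hz.
k=3: 132 Hz, 156 Hz.
Within [60 Hz, 124 Hz]: 60 Hz, 84 Hz, 108 Hz.

60 Hz, 84 Hz, 108 Hz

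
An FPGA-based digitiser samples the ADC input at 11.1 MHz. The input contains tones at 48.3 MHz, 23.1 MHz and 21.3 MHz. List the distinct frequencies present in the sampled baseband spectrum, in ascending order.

fs/2 = 5.55 MHz.
48.3 MHz mod fs = 3.9 MHz.
3.9 MHz ≤ fs/2 = 5.55 MHz, appears at 3.9 MHz.
23.1 MHz mod fs = 0.9 MHz.
0.9 MHz ≤ fs/2 = 5.55 MHz, appears at 0.9 MHz.
21.3 MHz mod fs = 10.2 MHz.
10.2 MHz > fs/2 = 5.55 MHz, folds to fs − 10.2 MHz = 0.9 MHz.
Distinct values: {0.9 MHz, 3.9 MHz}.

0.9 MHz, 3.9 MHz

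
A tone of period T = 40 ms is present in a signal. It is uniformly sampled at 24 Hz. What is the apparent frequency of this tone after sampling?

T = 40 ms → f = 1/T = 25 Hz.
25 Hz mod fs = 1 Hz.
1 Hz ≤ fs/2 = 12 Hz, appears at 1 Hz.

1 Hz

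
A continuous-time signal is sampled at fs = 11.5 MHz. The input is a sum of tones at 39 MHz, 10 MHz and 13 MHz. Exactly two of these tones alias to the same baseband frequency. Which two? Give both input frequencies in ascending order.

10 MHz, 13 MHz

fs/2 = 5.75 MHz.
39 MHz mod fs = 4.5 MHz.
4.5 MHz ≤ fs/2 = 5.75 MHz, appears at 4.5 MHz.
10 MHz > fs/2 = 5.75 MHz, folds to fs − 10 MHz = 1.5 MHz.
13 MHz mod fs = 1.5 MHz.
1.5 MHz ≤ fs/2 = 5.75 MHz, appears at 1.5 MHz.
10 MHz and 13 MHz both map to 1.5 MHz.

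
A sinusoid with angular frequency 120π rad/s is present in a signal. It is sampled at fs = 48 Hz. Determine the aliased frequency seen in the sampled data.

ω = 120π rad/s → f = ω/(2π) = 60 Hz.
60 Hz mod fs = 12 Hz.
12 Hz ≤ fs/2 = 24 Hz, appears at 12 Hz.

12 Hz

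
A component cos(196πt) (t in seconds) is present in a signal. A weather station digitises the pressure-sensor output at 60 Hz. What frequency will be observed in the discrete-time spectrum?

22 Hz

ω = 196π rad/s → f = ω/(2π) = 98 Hz.
98 Hz mod fs = 38 Hz.
38 Hz > fs/2 = 30 Hz, folds to fs − 38 Hz = 22 Hz.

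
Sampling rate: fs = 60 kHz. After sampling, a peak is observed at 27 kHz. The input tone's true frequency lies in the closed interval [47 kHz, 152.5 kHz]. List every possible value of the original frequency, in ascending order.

Frequencies that alias to 27 kHz are k·fs ± 27 kHz for integer k ≥ 0.
k=0: 27 kHz.
k=1: 33 kHz, 87 kHz.
k=2: 93 kHz, 147 kHz.
k=3: 153 kHz, 207 kHz.
Within [47 kHz, 152.5 kHz]: 87 kHz, 93 kHz, 147 kHz.

87 kHz, 93 kHz, 147 kHz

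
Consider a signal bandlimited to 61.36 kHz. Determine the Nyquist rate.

Nyquist rate = 2 × 61.36 kHz = 122.72 kHz.

122.72 kHz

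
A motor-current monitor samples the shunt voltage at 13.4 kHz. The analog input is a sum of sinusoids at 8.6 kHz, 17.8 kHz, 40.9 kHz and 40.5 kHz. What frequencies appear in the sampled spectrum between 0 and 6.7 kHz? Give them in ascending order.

fs/2 = 6.7 kHz.
8.6 kHz > fs/2 = 6.7 kHz, folds to fs − 8.6 kHz = 4.8 kHz.
17.8 kHz mod fs = 4.4 kHz.
4.4 kHz ≤ fs/2 = 6.7 kHz, appears at 4.4 kHz.
40.9 kHz mod fs = 0.7 kHz.
0.7 kHz ≤ fs/2 = 6.7 kHz, appears at 0.7 kHz.
40.5 kHz mod fs = 0.3 kHz.
0.3 kHz ≤ fs/2 = 6.7 kHz, appears at 0.3 kHz.
Distinct values: {0.3 kHz, 0.7 kHz, 4.4 kHz, 4.8 kHz}.

0.3 kHz, 0.7 kHz, 4.4 kHz, 4.8 kHz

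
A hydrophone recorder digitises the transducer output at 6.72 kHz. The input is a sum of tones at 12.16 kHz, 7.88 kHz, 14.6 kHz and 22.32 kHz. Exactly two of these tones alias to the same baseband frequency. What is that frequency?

1.16 kHz

fs/2 = 3.36 kHz.
12.16 kHz mod fs = 5.44 kHz.
5.44 kHz > fs/2 = 3.36 kHz, folds to fs − 5.44 kHz = 1.28 kHz.
7.88 kHz mod fs = 1.16 kHz.
1.16 kHz ≤ fs/2 = 3.36 kHz, appears at 1.16 kHz.
14.6 kHz mod fs = 1.16 kHz.
1.16 kHz ≤ fs/2 = 3.36 kHz, appears at 1.16 kHz.
22.32 kHz mod fs = 2.16 kHz.
2.16 kHz ≤ fs/2 = 3.36 kHz, appears at 2.16 kHz.
7.88 kHz and 14.6 kHz both map to 1.16 kHz.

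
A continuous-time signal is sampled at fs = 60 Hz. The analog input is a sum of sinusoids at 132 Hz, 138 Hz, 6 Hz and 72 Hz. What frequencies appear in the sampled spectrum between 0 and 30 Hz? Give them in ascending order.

6 Hz, 12 Hz, 18 Hz

fs/2 = 30 Hz.
132 Hz mod fs = 12 Hz.
12 Hz ≤ fs/2 = 30 Hz, appears at 12 Hz.
138 Hz mod fs = 18 Hz.
18 Hz ≤ fs/2 = 30 Hz, appears at 18 Hz.
6 Hz ≤ fs/2 = 30 Hz, passes unchanged.
72 Hz mod fs = 12 Hz.
12 Hz ≤ fs/2 = 30 Hz, appears at 12 Hz.
Distinct values: {6 Hz, 12 Hz, 18 Hz}.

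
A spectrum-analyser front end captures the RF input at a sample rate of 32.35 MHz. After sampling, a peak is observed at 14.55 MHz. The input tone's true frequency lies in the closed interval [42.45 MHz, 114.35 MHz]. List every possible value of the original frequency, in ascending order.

Frequencies that alias to 14.55 MHz are k·fs ± 14.55 MHz for integer k ≥ 0.
k=0: 14.55 MHz.
k=1: 17.8 MHz, 46.9 MHz.
k=2: 50.15 MHz, 79.25 MHz.
k=3: 82.5 MHz, 111.6 MHz.
k=4: 114.85 MHz, 143.95 MHz.
Within [42.45 MHz, 114.35 MHz]: 46.9 MHz, 50.15 MHz, 79.25 MHz, 82.5 MHz, 111.6 MHz.

46.9 MHz, 50.15 MHz, 79.25 MHz, 82.5 MHz, 111.6 MHz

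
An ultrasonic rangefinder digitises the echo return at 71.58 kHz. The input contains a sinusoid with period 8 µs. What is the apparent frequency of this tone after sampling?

18.16 kHz

T = 8 µs → f = 1/T = 125 kHz.
125 kHz mod fs = 53.42 kHz.
53.42 kHz > fs/2 = 35.79 kHz, folds to fs − 53.42 kHz = 18.16 kHz.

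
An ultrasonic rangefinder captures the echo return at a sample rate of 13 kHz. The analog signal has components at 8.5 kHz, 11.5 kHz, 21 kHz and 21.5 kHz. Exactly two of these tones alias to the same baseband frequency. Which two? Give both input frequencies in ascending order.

8.5 kHz, 21.5 kHz

fs/2 = 6.5 kHz.
8.5 kHz > fs/2 = 6.5 kHz, folds to fs − 8.5 kHz = 4.5 kHz.
11.5 kHz > fs/2 = 6.5 kHz, folds to fs − 11.5 kHz = 1.5 kHz.
21 kHz mod fs = 8 kHz.
8 kHz > fs/2 = 6.5 kHz, folds to fs − 8 kHz = 5 kHz.
21.5 kHz mod fs = 8.5 kHz.
8.5 kHz > fs/2 = 6.5 kHz, folds to fs − 8.5 kHz = 4.5 kHz.
8.5 kHz and 21.5 kHz both map to 4.5 kHz.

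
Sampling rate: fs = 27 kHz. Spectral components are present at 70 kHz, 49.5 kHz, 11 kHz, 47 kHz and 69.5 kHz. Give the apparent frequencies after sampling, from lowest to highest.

4.5 kHz, 7 kHz, 11 kHz, 11.5 kHz

fs/2 = 13.5 kHz.
70 kHz mod fs = 16 kHz.
16 kHz > fs/2 = 13.5 kHz, folds to fs − 16 kHz = 11 kHz.
49.5 kHz mod fs = 22.5 kHz.
22.5 kHz > fs/2 = 13.5 kHz, folds to fs − 22.5 kHz = 4.5 kHz.
11 kHz ≤ fs/2 = 13.5 kHz, passes unchanged.
47 kHz mod fs = 20 kHz.
20 kHz > fs/2 = 13.5 kHz, folds to fs − 20 kHz = 7 kHz.
69.5 kHz mod fs = 15.5 kHz.
15.5 kHz > fs/2 = 13.5 kHz, folds to fs − 15.5 kHz = 11.5 kHz.
Distinct values: {4.5 kHz, 7 kHz, 11 kHz, 11.5 kHz}.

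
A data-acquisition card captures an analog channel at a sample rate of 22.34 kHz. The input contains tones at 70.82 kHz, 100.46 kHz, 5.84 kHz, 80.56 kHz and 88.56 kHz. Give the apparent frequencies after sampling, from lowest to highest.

0.8 kHz, 3.8 kHz, 5.84 kHz, 8.8 kHz, 11.1 kHz

fs/2 = 11.17 kHz.
70.82 kHz mod fs = 3.8 kHz.
3.8 kHz ≤ fs/2 = 11.17 kHz, appears at 3.8 kHz.
100.46 kHz mod fs = 11.1 kHz.
11.1 kHz ≤ fs/2 = 11.17 kHz, appears at 11.1 kHz.
5.84 kHz ≤ fs/2 = 11.17 kHz, passes unchanged.
80.56 kHz mod fs = 13.54 kHz.
13.54 kHz > fs/2 = 11.17 kHz, folds to fs − 13.54 kHz = 8.8 kHz.
88.56 kHz mod fs = 21.54 kHz.
21.54 kHz > fs/2 = 11.17 kHz, folds to fs − 21.54 kHz = 0.8 kHz.
Distinct values: {0.8 kHz, 3.8 kHz, 5.84 kHz, 8.8 kHz, 11.1 kHz}.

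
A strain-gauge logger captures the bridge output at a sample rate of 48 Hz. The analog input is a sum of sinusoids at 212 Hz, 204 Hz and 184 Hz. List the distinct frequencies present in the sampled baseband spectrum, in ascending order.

8 Hz, 12 Hz, 20 Hz

fs/2 = 24 Hz.
212 Hz mod fs = 20 Hz.
20 Hz ≤ fs/2 = 24 Hz, appears at 20 Hz.
204 Hz mod fs = 12 Hz.
12 Hz ≤ fs/2 = 24 Hz, appears at 12 Hz.
184 Hz mod fs = 40 Hz.
40 Hz > fs/2 = 24 Hz, folds to fs − 40 Hz = 8 Hz.
Distinct values: {8 Hz, 12 Hz, 20 Hz}.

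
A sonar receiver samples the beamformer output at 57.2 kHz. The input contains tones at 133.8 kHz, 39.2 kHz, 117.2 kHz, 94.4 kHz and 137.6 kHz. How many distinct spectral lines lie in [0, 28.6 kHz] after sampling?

fs/2 = 28.6 kHz.
133.8 kHz mod fs = 19.4 kHz.
19.4 kHz ≤ fs/2 = 28.6 kHz, appears at 19.4 kHz.
39.2 kHz > fs/2 = 28.6 kHz, folds to fs − 39.2 kHz = 18 kHz.
117.2 kHz mod fs = 2.8 kHz.
2.8 kHz ≤ fs/2 = 28.6 kHz, appears at 2.8 kHz.
94.4 kHz mod fs = 37.2 kHz.
37.2 kHz > fs/2 = 28.6 kHz, folds to fs − 37.2 kHz = 20 kHz.
137.6 kHz mod fs = 23.2 kHz.
23.2 kHz ≤ fs/2 = 28.6 kHz, appears at 23.2 kHz.
Distinct values: {2.8 kHz, 18 kHz, 19.4 kHz, 20 kHz, 23.2 kHz} → 5.

5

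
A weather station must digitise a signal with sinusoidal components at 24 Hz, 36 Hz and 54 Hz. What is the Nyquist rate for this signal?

Highest-frequency component: 54 Hz.
Nyquist rate = 2 × 54 Hz = 108 Hz.

108 Hz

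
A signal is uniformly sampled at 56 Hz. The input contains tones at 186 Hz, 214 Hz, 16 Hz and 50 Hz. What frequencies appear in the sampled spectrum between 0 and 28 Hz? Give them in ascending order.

6 Hz, 10 Hz, 16 Hz, 18 Hz

fs/2 = 28 Hz.
186 Hz mod fs = 18 Hz.
18 Hz ≤ fs/2 = 28 Hz, appears at 18 Hz.
214 Hz mod fs = 46 Hz.
46 Hz > fs/2 = 28 Hz, folds to fs − 46 Hz = 10 Hz.
16 Hz ≤ fs/2 = 28 Hz, passes unchanged.
50 Hz > fs/2 = 28 Hz, folds to fs − 50 Hz = 6 Hz.
Distinct values: {6 Hz, 10 Hz, 16 Hz, 18 Hz}.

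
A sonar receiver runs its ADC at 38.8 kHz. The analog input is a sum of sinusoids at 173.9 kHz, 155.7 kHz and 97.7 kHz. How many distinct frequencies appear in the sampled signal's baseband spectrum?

fs/2 = 19.4 kHz.
173.9 kHz mod fs = 18.7 kHz.
18.7 kHz ≤ fs/2 = 19.4 kHz, appears at 18.7 kHz.
155.7 kHz mod fs = 0.5 kHz.
0.5 kHz ≤ fs/2 = 19.4 kHz, appears at 0.5 kHz.
97.7 kHz mod fs = 20.1 kHz.
20.1 kHz > fs/2 = 19.4 kHz, folds to fs − 20.1 kHz = 18.7 kHz.
Distinct values: {0.5 kHz, 18.7 kHz} → 2.

2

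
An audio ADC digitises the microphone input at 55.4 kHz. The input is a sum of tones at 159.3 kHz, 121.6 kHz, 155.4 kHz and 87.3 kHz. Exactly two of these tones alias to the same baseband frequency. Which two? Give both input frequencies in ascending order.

121.6 kHz, 155.4 kHz

fs/2 = 27.7 kHz.
159.3 kHz mod fs = 48.5 kHz.
48.5 kHz > fs/2 = 27.7 kHz, folds to fs − 48.5 kHz = 6.9 kHz.
121.6 kHz mod fs = 10.8 kHz.
10.8 kHz ≤ fs/2 = 27.7 kHz, appears at 10.8 kHz.
155.4 kHz mod fs = 44.6 kHz.
44.6 kHz > fs/2 = 27.7 kHz, folds to fs − 44.6 kHz = 10.8 kHz.
87.3 kHz mod fs = 31.9 kHz.
31.9 kHz > fs/2 = 27.7 kHz, folds to fs − 31.9 kHz = 23.5 kHz.
121.6 kHz and 155.4 kHz both map to 10.8 kHz.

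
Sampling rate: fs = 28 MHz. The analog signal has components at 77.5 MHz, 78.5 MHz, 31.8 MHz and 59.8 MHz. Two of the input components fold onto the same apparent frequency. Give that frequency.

fs/2 = 14 MHz.
77.5 MHz mod fs = 21.5 MHz.
21.5 MHz > fs/2 = 14 MHz, folds to fs − 21.5 MHz = 6.5 MHz.
78.5 MHz mod fs = 22.5 MHz.
22.5 MHz > fs/2 = 14 MHz, folds to fs − 22.5 MHz = 5.5 MHz.
31.8 MHz mod fs = 3.8 MHz.
3.8 MHz ≤ fs/2 = 14 MHz, appears at 3.8 MHz.
59.8 MHz mod fs = 3.8 MHz.
3.8 MHz ≤ fs/2 = 14 MHz, appears at 3.8 MHz.
31.8 MHz and 59.8 MHz both map to 3.8 MHz.

3.8 MHz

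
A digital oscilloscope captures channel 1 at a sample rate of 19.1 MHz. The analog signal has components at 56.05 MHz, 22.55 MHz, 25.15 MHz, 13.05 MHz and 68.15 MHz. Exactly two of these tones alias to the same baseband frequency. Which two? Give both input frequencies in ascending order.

13.05 MHz, 25.15 MHz

fs/2 = 9.55 MHz.
56.05 MHz mod fs = 17.85 MHz.
17.85 MHz > fs/2 = 9.55 MHz, folds to fs − 17.85 MHz = 1.25 MHz.
22.55 MHz mod fs = 3.45 MHz.
3.45 MHz ≤ fs/2 = 9.55 MHz, appears at 3.45 MHz.
25.15 MHz mod fs = 6.05 MHz.
6.05 MHz ≤ fs/2 = 9.55 MHz, appears at 6.05 MHz.
13.05 MHz > fs/2 = 9.55 MHz, folds to fs − 13.05 MHz = 6.05 MHz.
68.15 MHz mod fs = 10.85 MHz.
10.85 MHz > fs/2 = 9.55 MHz, folds to fs − 10.85 MHz = 8.25 MHz.
13.05 MHz and 25.15 MHz both map to 6.05 MHz.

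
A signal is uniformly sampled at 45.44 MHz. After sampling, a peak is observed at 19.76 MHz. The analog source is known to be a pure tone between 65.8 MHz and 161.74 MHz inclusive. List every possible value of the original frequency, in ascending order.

71.12 MHz, 110.64 MHz, 116.56 MHz, 156.08 MHz

Frequencies that alias to 19.76 MHz are k·fs ± 19.76 MHz for integer k ≥ 0.
k=0: 19.76 MHz.
k=1: 25.68 MHz, 65.2 MHz.
k=2: 71.12 MHz, 110.64 MHz.
k=3: 116.56 MHz, 156.08 MHz.
k=4: 162 MHz, 201.52 MHz.
Within [65.8 MHz, 161.74 MHz]: 71.12 MHz, 110.64 MHz, 116.56 MHz, 156.08 MHz.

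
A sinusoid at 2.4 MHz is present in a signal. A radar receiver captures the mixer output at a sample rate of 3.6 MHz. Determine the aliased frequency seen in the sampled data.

1.2 MHz

2.4 MHz > fs/2 = 1.8 MHz, folds to fs − 2.4 MHz = 1.2 MHz.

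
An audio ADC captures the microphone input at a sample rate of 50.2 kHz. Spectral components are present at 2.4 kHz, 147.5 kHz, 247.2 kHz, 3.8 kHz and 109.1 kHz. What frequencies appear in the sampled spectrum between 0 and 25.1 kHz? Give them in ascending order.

2.4 kHz, 3.1 kHz, 3.8 kHz, 8.7 kHz

fs/2 = 25.1 kHz.
2.4 kHz ≤ fs/2 = 25.1 kHz, passes unchanged.
147.5 kHz mod fs = 47.1 kHz.
47.1 kHz > fs/2 = 25.1 kHz, folds to fs − 47.1 kHz = 3.1 kHz.
247.2 kHz mod fs = 46.4 kHz.
46.4 kHz > fs/2 = 25.1 kHz, folds to fs − 46.4 kHz = 3.8 kHz.
3.8 kHz ≤ fs/2 = 25.1 kHz, passes unchanged.
109.1 kHz mod fs = 8.7 kHz.
8.7 kHz ≤ fs/2 = 25.1 kHz, appears at 8.7 kHz.
Distinct values: {2.4 kHz, 3.1 kHz, 3.8 kHz, 8.7 kHz}.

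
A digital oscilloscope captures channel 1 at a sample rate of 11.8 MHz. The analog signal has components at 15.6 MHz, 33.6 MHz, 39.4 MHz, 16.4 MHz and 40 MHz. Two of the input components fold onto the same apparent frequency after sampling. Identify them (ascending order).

fs/2 = 5.9 MHz.
15.6 MHz mod fs = 3.8 MHz.
3.8 MHz ≤ fs/2 = 5.9 MHz, appears at 3.8 MHz.
33.6 MHz mod fs = 10 MHz.
10 MHz > fs/2 = 5.9 MHz, folds to fs − 10 MHz = 1.8 MHz.
39.4 MHz mod fs = 4 MHz.
4 MHz ≤ fs/2 = 5.9 MHz, appears at 4 MHz.
16.4 MHz mod fs = 4.6 MHz.
4.6 MHz ≤ fs/2 = 5.9 MHz, appears at 4.6 MHz.
40 MHz mod fs = 4.6 MHz.
4.6 MHz ≤ fs/2 = 5.9 MHz, appears at 4.6 MHz.
16.4 MHz and 40 MHz both map to 4.6 MHz.

16.4 MHz, 40 MHz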